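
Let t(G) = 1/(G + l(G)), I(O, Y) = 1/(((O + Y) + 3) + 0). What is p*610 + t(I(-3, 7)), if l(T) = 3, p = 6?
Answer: 80527/22 ≈ 3660.3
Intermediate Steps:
I(O, Y) = 1/(3 + O + Y) (I(O, Y) = 1/((3 + O + Y) + 0) = 1/(3 + O + Y))
t(G) = 1/(3 + G) (t(G) = 1/(G + 3) = 1/(3 + G))
p*610 + t(I(-3, 7)) = 6*610 + 1/(3 + 1/(3 - 3 + 7)) = 3660 + 1/(3 + 1/7) = 3660 + 1/(3 + ⅐) = 3660 + 1/(22/7) = 3660 + 7/22 = 80527/22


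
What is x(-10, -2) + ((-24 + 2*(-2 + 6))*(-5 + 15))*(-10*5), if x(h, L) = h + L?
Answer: 7988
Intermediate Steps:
x(h, L) = L + h
x(-10, -2) + ((-24 + 2*(-2 + 6))*(-5 + 15))*(-10*5) = (-2 - 10) + ((-24 + 2*(-2 + 6))*(-5 + 15))*(-10*5) = -12 + ((-24 + 2*4)*10)*(-50) = -12 + ((-24 + 8)*10)*(-50) = -12 - 16*10*(-50) = -12 - 160*(-50) = -12 + 8000 = 7988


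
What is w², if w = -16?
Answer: 256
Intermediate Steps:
w² = (-16)² = 256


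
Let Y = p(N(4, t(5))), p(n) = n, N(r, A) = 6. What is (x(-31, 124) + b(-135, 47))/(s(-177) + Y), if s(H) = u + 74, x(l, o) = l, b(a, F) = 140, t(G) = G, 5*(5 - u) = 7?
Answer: 545/418 ≈ 1.3038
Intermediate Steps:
u = 18/5 (u = 5 - 1/5*7 = 5 - 7/5 = 18/5 ≈ 3.6000)
s(H) = 388/5 (s(H) = 18/5 + 74 = 388/5)
Y = 6
(x(-31, 124) + b(-135, 47))/(s(-177) + Y) = (-31 + 140)/(388/5 + 6) = 109/(418/5) = 109*(5/418) = 545/418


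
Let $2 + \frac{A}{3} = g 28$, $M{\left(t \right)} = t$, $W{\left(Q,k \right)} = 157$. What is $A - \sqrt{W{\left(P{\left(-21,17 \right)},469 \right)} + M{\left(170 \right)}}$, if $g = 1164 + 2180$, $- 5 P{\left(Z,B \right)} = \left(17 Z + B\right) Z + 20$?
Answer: $280890 - \sqrt{327} \approx 2.8087 \cdot 10^{5}$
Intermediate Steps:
$P{\left(Z,B \right)} = -4 - \frac{Z \left(B + 17 Z\right)}{5}$ ($P{\left(Z,B \right)} = - \frac{\left(17 Z + B\right) Z + 20}{5} = - \frac{\left(B + 17 Z\right) Z + 20}{5} = - \frac{Z \left(B + 17 Z\right) + 20}{5} = - \frac{20 + Z \left(B + 17 Z\right)}{5} = -4 - \frac{Z \left(B + 17 Z\right)}{5}$)
$g = 3344$
$A = 280890$ ($A = -6 + 3 \cdot 3344 \cdot 28 = -6 + 3 \cdot 93632 = -6 + 280896 = 280890$)
$A - \sqrt{W{\left(P{\left(-21,17 \right)},469 \right)} + M{\left(170 \right)}} = 280890 - \sqrt{157 + 170} = 280890 - \sqrt{327}$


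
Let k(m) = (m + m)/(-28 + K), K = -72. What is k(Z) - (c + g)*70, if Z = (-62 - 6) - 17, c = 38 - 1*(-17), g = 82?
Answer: -95883/10 ≈ -9588.3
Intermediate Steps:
c = 55 (c = 38 + 17 = 55)
Z = -85 (Z = -68 - 17 = -85)
k(m) = -m/50 (k(m) = (m + m)/(-28 - 72) = (2*m)/(-100) = (2*m)*(-1/100) = -m/50)
k(Z) - (c + g)*70 = -1/50*(-85) - (55 + 82)*70 = 17/10 - 137*70 = 17/10 - 1*9590 = 17/10 - 9590 = -95883/10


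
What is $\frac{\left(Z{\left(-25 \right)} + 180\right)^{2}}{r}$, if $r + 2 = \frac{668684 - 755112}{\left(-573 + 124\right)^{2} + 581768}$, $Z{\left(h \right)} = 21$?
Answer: $- \frac{31648890969}{1653166} \approx -19144.0$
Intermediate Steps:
$r = - \frac{1653166}{783369}$ ($r = -2 + \frac{668684 - 755112}{\left(-573 + 124\right)^{2} + 581768} = -2 - \frac{86428}{\left(-449\right)^{2} + 581768} = -2 - \frac{86428}{201601 + 581768} = -2 - \frac{86428}{783369} = - \frac{1653166}{783369} \approx -2.1103$)
$\frac{\left(Z{\left(-25 \right)} + 180\right)^{2}}{r} = \frac{\left(21 + 180\right)^{2}}{- \frac{1653166}{783369}} = 201^{2} \left(- \frac{783369}{1653166}\right) = 40401 \left(- \frac{783369}{1653166}\right) = - \frac{31648890969}{1653166}$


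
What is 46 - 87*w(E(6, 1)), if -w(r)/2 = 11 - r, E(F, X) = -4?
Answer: 2656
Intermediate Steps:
w(r) = -22 + 2*r (w(r) = -2*(11 - r) = -22 + 2*r)
46 - 87*w(E(6, 1)) = 46 - 87*(-22 + 2*(-4)) = 46 - 87*(-22 - 8) = 46 - 87*(-30) = 46 + 2610 = 2656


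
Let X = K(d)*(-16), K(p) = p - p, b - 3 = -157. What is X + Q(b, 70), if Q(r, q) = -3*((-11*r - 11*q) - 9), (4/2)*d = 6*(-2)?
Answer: -2745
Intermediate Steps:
b = -154 (b = 3 - 157 = -154)
d = -6 (d = (6*(-2))/2 = (½)*(-12) = -6)
K(p) = 0
Q(r, q) = 27 + 33*q + 33*r (Q(r, q) = -3*((-11*q - 11*r) - 9) = -3*(-9 - 11*q - 11*r) = 27 + 33*q + 33*r)
X = 0 (X = 0*(-16) = 0)
X + Q(b, 70) = 0 + (27 + 33*70 + 33*(-154)) = 0 + (27 + 2310 - 5082) = 0 - 2745 = -2745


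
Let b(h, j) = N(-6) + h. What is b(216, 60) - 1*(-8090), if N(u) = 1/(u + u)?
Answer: 99671/12 ≈ 8305.9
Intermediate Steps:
N(u) = 1/(2*u)
b(h, j) = -1/12 + h (b(h, j) = (½)/(-6) + h = (½)*(-⅙) + h = -1/12 + h)
b(216, 60) - 1*(-8090) = (-1/12 + 216) - 1*(-8090) = 2591/12 + 8090 = 99671/12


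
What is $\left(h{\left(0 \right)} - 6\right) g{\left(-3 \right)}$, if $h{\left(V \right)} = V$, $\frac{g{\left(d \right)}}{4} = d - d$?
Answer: $0$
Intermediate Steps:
$g{\left(d \right)} = 0$ ($g{\left(d \right)} = 4 \left(d - d\right) = 4 \cdot 0 = 0$)
$\left(h{\left(0 \right)} - 6\right) g{\left(-3 \right)} = \left(0 - 6\right) 0 = \left(-6\right) 0 = 0$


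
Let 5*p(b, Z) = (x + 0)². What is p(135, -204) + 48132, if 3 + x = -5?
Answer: 240724/5 ≈ 48145.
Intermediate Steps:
x = -8 (x = -3 - 5 = -8)
p(b, Z) = 64/5 (p(b, Z) = (-8 + 0)²/5 = (⅕)*(-8)² = (⅕)*64 = 64/5)
p(135, -204) + 48132 = 64/5 + 48132 = 240724/5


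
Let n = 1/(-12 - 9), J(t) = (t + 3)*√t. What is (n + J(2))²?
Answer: 22051/441 - 10*√2/21 ≈ 49.329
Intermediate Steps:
J(t) = √t*(3 + t) (J(t) = (3 + t)*√t = √t*(3 + t))
n = -1/21 (n = 1/(-21) = -1/21 ≈ -0.047619)
(n + J(2))² = (-1/21 + √2*(3 + 2))² = (-1/21 + √2*5)² = (-1/21 + 5*√2)²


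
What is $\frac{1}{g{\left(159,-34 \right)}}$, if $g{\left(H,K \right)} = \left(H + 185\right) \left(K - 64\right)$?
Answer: $- \frac{1}{33712} \approx -2.9663 \cdot 10^{-5}$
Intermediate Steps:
$g{\left(H,K \right)} = \left(-64 + K\right) \left(185 + H\right)$ ($g{\left(H,K \right)} = \left(185 + H\right) \left(-64 + K\right) = \left(-64 + K\right) \left(185 + H\right)$)
$\frac{1}{g{\left(159,-34 \right)}} = \frac{1}{-11840 - 10176 + 185 \left(-34\right) + 159 \left(-34\right)} = \frac{1}{-11840 - 10176 - 6290 - 5406} = \frac{1}{-33712} = - \frac{1}{33712}$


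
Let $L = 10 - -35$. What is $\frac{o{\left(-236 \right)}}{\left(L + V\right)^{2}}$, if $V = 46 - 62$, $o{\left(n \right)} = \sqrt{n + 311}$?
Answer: $\frac{5 \sqrt{3}}{841} \approx 0.010298$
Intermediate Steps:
$o{\left(n \right)} = \sqrt{311 + n}$
$V = -16$
$L = 45$ ($L = 10 + 35 = 45$)
$\frac{o{\left(-236 \right)}}{\left(L + V\right)^{2}} = \frac{\sqrt{311 - 236}}{\left(45 - 16\right)^{2}} = \frac{\sqrt{75}}{29^{2}} = \frac{5 \sqrt{3}}{841}$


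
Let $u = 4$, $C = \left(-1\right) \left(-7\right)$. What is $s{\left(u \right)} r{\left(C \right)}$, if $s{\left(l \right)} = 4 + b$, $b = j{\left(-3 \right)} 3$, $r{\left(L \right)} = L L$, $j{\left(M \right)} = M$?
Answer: $-245$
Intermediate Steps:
$C = 7$
$r{\left(L \right)} = L^{2}$
$b = -9$ ($b = \left(-3\right) 3 = -9$)
$s{\left(l \right)} = -5$ ($s{\left(l \right)} = 4 - 9 = -5$)
$s{\left(u \right)} r{\left(C \right)} = - 5 \cdot 7^{2} = \left(-5\right) 49 = -245$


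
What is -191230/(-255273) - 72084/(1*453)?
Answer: -6104823914/38546223 ≈ -158.38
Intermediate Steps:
-191230/(-255273) - 72084/(1*453) = -191230*(-1/255273) - 72084/453 = 191230/255273 - 72084*1/453 = 191230/255273 - 24028/151 = -6104823914/38546223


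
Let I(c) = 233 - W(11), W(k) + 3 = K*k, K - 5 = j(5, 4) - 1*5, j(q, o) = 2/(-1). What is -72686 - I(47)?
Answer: -72944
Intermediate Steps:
j(q, o) = -2 (j(q, o) = 2*(-1) = -2)
K = -2 (K = 5 + (-2 - 1*5) = 5 + (-2 - 5) = 5 - 7 = -2)
W(k) = -3 - 2*k
I(c) = 258 (I(c) = 233 - (-3 - 2*11) = 233 - (-3 - 22) = 233 - 1*(-25) = 233 + 25 = 258)
-72686 - I(47) = -72686 - 1*258 = -72686 - 258 = -72944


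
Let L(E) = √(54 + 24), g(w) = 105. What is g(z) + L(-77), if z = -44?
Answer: 105 + √78 ≈ 113.83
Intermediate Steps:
L(E) = √78
g(z) + L(-77) = 105 + √78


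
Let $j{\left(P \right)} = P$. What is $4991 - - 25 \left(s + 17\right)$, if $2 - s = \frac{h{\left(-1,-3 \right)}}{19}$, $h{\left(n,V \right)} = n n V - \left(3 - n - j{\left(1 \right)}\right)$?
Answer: $\frac{104004}{19} \approx 5473.9$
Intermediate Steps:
$h{\left(n,V \right)} = -2 + n + V n^{2}$ ($h{\left(n,V \right)} = n n V + \left(\left(\left(n - 1\right) + 1\right) - 2\right) = n^{2} V + \left(\left(\left(-1 + n\right) + 1\right) - 2\right) = V n^{2} + \left(n - 2\right) = V n^{2} + \left(-2 + n\right) = -2 + n + V n^{2}$)
$s = \frac{44}{19}$ ($s = 2 - \frac{-2 - 1 - 3 \left(-1\right)^{2}}{19} = 2 - \left(-2 - 1 - 3\right) \frac{1}{19} = 2 - \left(-6\right) \frac{1}{19} = 2 - - \frac{6}{19} = 2 + \frac{6}{19} = \frac{44}{19} \approx 2.3158$)
$4991 - - 25 \left(s + 17\right) = 4991 - - 25 \left(\frac{44}{19} + 17\right) = 4991 - \left(-25\right) \frac{367}{19} = 4991 - - \frac{9175}{19} = 4991 + \frac{9175}{19} = \frac{104004}{19}$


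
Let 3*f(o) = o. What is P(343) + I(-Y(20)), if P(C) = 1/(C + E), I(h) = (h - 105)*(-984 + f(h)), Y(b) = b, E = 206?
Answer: 67984501/549 ≈ 1.2383e+5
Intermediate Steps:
f(o) = o/3
I(h) = (-984 + h/3)*(-105 + h) (I(h) = (h - 105)*(-984 + h/3) = (-105 + h)*(-984 + h/3) = (-984 + h/3)*(-105 + h))
P(C) = 1/(206 + C) (P(C) = 1/(C + 206) = 1/(206 + C))
P(343) + I(-Y(20)) = 1/(206 + 343) + (103320 - (-1019)*20 + (-1*20)**2/3) = 1/549 + (103320 - 1019*(-20) + (1/3)*(-20)**2) = 1/549 + (103320 + 20380 + (1/3)*400) = 1/549 + (103320 + 20380 + 400/3) = 1/549 + 371500/3 = 67984501/549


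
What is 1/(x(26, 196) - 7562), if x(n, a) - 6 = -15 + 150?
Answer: -1/7421 ≈ -0.00013475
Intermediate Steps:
x(n, a) = 141 (x(n, a) = 6 + (-15 + 150) = 6 + 135 = 141)
1/(x(26, 196) - 7562) = 1/(141 - 7562) = 1/(-7421) = -1/7421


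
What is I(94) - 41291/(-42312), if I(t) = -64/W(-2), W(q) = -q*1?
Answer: -1312693/42312 ≈ -31.024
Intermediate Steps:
W(q) = -q
I(t) = -32 (I(t) = -64/((-1*(-2))) = -64/2 = -64*½ = -32)
I(94) - 41291/(-42312) = -32 - 41291/(-42312) = -32 - 41291*(-1)/42312 = -32 - 1*(-41291/42312) = -32 + 41291/42312 = -1312693/42312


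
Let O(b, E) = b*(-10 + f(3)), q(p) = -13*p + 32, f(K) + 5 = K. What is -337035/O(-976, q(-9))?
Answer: -112345/3904 ≈ -28.777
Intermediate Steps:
f(K) = -5 + K
q(p) = 32 - 13*p
O(b, E) = -12*b (O(b, E) = b*(-10 + (-5 + 3)) = b*(-10 - 2) = b*(-12) = -12*b)
-337035/O(-976, q(-9)) = -337035/((-12*(-976))) = -337035/11712 = -337035*1/11712 = -112345/3904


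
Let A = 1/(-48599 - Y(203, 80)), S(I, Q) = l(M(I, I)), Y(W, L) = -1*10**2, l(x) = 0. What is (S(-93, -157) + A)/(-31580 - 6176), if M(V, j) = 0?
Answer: 1/1831128244 ≈ 5.4611e-10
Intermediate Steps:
Y(W, L) = -100 (Y(W, L) = -1*100 = -100)
S(I, Q) = 0
A = -1/48499 (A = 1/(-48599 - 1*(-100)) = 1/(-48599 + 100) = 1/(-48499) = -1/48499 ≈ -2.0619e-5)
(S(-93, -157) + A)/(-31580 - 6176) = (0 - 1/48499)/(-31580 - 6176) = -1/48499/(-37756) = -1/48499*(-1/37756) = 1/1831128244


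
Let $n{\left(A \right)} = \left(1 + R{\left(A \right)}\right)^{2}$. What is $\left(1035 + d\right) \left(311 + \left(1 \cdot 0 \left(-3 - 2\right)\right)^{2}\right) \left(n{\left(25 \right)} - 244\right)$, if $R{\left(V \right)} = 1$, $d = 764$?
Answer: $-134277360$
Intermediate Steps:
$n{\left(A \right)} = 4$ ($n{\left(A \right)} = \left(1 + 1\right)^{2} = 2^{2} = 4$)
$\left(1035 + d\right) \left(311 + \left(1 \cdot 0 \left(-3 - 2\right)\right)^{2}\right) \left(n{\left(25 \right)} - 244\right) = \left(1035 + 764\right) \left(311 + \left(1 \cdot 0 \left(-3 - 2\right)\right)^{2}\right) \left(4 - 244\right) = 1799 \left(311 + \left(0 \left(-5\right)\right)^{2}\right) \left(-240\right) = 1799 \left(311 + 0^{2}\right) \left(-240\right) = 1799 \left(311 + 0\right) \left(-240\right) = 1799 \cdot 311 \left(-240\right) = 1799 \left(-74640\right) = -134277360$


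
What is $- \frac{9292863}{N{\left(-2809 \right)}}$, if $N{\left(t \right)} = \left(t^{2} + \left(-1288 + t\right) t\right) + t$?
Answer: $- \frac{9292863}{19396145} \approx -0.47911$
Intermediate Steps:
$N{\left(t \right)} = t + t^{2} + t \left(-1288 + t\right)$ ($N{\left(t \right)} = \left(t^{2} + t \left(-1288 + t\right)\right) + t = t + t^{2} + t \left(-1288 + t\right)$)
$- \frac{9292863}{N{\left(-2809 \right)}} = - \frac{9292863}{\left(-2809\right) \left(-1287 + 2 \left(-2809\right)\right)} = - \frac{9292863}{\left(-2809\right) \left(-1287 - 5618\right)} = - \frac{9292863}{\left(-2809\right) \left(-6905\right)} = - \frac{9292863}{19396145}$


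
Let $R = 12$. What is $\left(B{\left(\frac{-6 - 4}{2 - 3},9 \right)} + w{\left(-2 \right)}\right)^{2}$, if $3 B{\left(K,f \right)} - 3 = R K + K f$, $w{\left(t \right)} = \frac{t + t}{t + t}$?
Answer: $5184$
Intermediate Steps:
$w{\left(t \right)} = 1$ ($w{\left(t \right)} = \frac{2 t}{2 t} = 2 t \frac{1}{2 t} = 1$)
$B{\left(K,f \right)} = 1 + 4 K + \frac{K f}{3}$ ($B{\left(K,f \right)} = 1 + \frac{12 K + K f}{3} = 1 + \left(4 K + \frac{K f}{3}\right) = 1 + 4 K + \frac{K f}{3}$)
$\left(B{\left(\frac{-6 - 4}{2 - 3},9 \right)} + w{\left(-2 \right)}\right)^{2} = \left(\left(1 + 4 \frac{-6 - 4}{2 - 3} + \frac{1}{3} \frac{-6 - 4}{2 - 3} \cdot 9\right) + 1\right)^{2} = \left(\left(1 + 4 \left(- \frac{10}{-1}\right) + \frac{1}{3} \left(- \frac{10}{-1}\right) 9\right) + 1\right)^{2} = \left(\left(1 + 4 \left(\left(-10\right) \left(-1\right)\right) + \frac{1}{3} \left(\left(-10\right) \left(-1\right)\right) 9\right) + 1\right)^{2} = \left(\left(1 + 4 \cdot 10 + \frac{1}{3} \cdot 10 \cdot 9\right) + 1\right)^{2} = \left(\left(1 + 40 + 30\right) + 1\right)^{2} = \left(71 + 1\right)^{2} = 72^{2} = 5184$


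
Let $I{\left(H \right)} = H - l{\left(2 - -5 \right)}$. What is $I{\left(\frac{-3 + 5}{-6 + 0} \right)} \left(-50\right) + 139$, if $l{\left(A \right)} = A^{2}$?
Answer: $\frac{7817}{3} \approx 2605.7$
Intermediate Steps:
$I{\left(H \right)} = -49 + H$ ($I{\left(H \right)} = H - \left(2 - -5\right)^{2} = H - \left(2 + 5\right)^{2} = H - 7^{2} = H - 49 = -49 + H$)
$I{\left(\frac{-3 + 5}{-6 + 0} \right)} \left(-50\right) + 139 = \left(-49 + \frac{-3 + 5}{-6 + 0}\right) \left(-50\right) + 139 = \left(-49 + \frac{2}{-6}\right) \left(-50\right) + 139 = \left(-49 + 2 \left(- \frac{1}{6}\right)\right) \left(-50\right) + 139 = \left(-49 - \frac{1}{3}\right) \left(-50\right) + 139 = \left(- \frac{148}{3}\right) \left(-50\right) + 139 = \frac{7400}{3} + 139 = \frac{7817}{3}$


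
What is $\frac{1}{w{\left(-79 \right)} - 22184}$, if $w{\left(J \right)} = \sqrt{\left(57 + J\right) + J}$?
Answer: $- \frac{22184}{492129957} - \frac{i \sqrt{101}}{492129957} \approx -4.5078 \cdot 10^{-5} - 2.0421 \cdot 10^{-8} i$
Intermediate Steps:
$w{\left(J \right)} = \sqrt{57 + 2 J}$
$\frac{1}{w{\left(-79 \right)} - 22184} = \frac{1}{\sqrt{57 + 2 \left(-79\right)} - 22184} = \frac{1}{\sqrt{57 - 158} - 22184} = \frac{1}{\sqrt{-101} - 22184} = \frac{1}{i \sqrt{101} - 22184} = \frac{1}{-22184 + i \sqrt{101}}$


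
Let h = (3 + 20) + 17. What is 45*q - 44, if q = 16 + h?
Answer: 2476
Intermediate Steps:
h = 40 (h = 23 + 17 = 40)
q = 56 (q = 16 + 40 = 56)
45*q - 44 = 45*56 - 44 = 2520 - 44 = 2476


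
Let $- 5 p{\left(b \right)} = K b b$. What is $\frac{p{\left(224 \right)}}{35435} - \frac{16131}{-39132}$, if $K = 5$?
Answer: $- \frac{463961749}{462214140} \approx -1.0038$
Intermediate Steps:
$p{\left(b \right)} = - b^{2}$ ($p{\left(b \right)} = - \frac{5 b b}{5} = - \frac{5 b^{2}}{5} = - b^{2}$)
$\frac{p{\left(224 \right)}}{35435} - \frac{16131}{-39132} = \frac{\left(-1\right) 224^{2}}{35435} - \frac{16131}{-39132} = \left(-1\right) 50176 \cdot \frac{1}{35435} - - \frac{5377}{13044} = \left(-50176\right) \frac{1}{35435} + \frac{5377}{13044} = - \frac{50176}{35435} + \frac{5377}{13044} = - \frac{463961749}{462214140}$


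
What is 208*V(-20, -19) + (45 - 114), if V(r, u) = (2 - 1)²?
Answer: 139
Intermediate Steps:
V(r, u) = 1 (V(r, u) = 1² = 1)
208*V(-20, -19) + (45 - 114) = 208*1 + (45 - 114) = 208 - 69 = 139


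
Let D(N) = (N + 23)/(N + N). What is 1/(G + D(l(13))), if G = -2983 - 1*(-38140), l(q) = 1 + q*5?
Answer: 132/4640813 ≈ 2.8443e-5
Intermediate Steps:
l(q) = 1 + 5*q
D(N) = (23 + N)/(2*N) (D(N) = (23 + N)/((2*N)) = (23 + N)*(1/(2*N)) = (23 + N)/(2*N))
G = 35157 (G = -2983 + 38140 = 35157)
1/(G + D(l(13))) = 1/(35157 + (23 + (1 + 5*13))/(2*(1 + 5*13))) = 1/(35157 + (23 + (1 + 65))/(2*(1 + 65))) = 1/(35157 + (½)*(23 + 66)/66) = 1/(35157 + (½)*(1/66)*89) = 1/(35157 + 89/132) = 1/(4640813/132) = 132/4640813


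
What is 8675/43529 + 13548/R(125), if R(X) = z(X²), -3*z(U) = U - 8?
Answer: -1633715201/679792393 ≈ -2.4033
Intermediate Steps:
z(U) = 8/3 - U/3 (z(U) = -(U - 8)/3 = -(-8 + U)/3 = 8/3 - U/3)
R(X) = 8/3 - X²/3
8675/43529 + 13548/R(125) = 8675/43529 + 13548/(8/3 - ⅓*125²) = 8675*(1/43529) + 13548/(8/3 - ⅓*15625) = 8675/43529 + 13548/(8/3 - 15625/3) = 8675/43529 + 13548/(-15617/3) = 8675/43529 + 13548*(-3/15617) = 8675/43529 - 40644/15617 = -1633715201/679792393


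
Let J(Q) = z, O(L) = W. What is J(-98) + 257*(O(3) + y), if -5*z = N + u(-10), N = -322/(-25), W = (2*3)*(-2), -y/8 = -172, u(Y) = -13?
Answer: 43818503/125 ≈ 3.5055e+5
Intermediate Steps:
y = 1376 (y = -8*(-172) = 1376)
W = -12 (W = 6*(-2) = -12)
O(L) = -12
N = 322/25 (N = -322*(-1/25) = 322/25 ≈ 12.880)
z = 3/125 (z = -(322/25 - 13)/5 = -1/5*(-3/25) = 3/125 ≈ 0.024000)
J(Q) = 3/125
J(-98) + 257*(O(3) + y) = 3/125 + 257*(-12 + 1376) = 3/125 + 257*1364 = 3/125 + 350548 = 43818503/125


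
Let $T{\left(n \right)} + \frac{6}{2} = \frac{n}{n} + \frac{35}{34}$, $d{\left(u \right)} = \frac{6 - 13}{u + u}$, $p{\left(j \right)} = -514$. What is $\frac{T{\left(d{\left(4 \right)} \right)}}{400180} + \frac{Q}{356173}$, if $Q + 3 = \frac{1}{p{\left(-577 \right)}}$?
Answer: $- \frac{1228893163}{113223279340120} \approx -1.0854 \cdot 10^{-5}$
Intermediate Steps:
$d{\left(u \right)} = - \frac{7}{2 u}$
$T{\left(n \right)} = - \frac{33}{34}$ ($T{\left(n \right)} = -3 + \left(\frac{n}{n} + \frac{35}{34}\right) = -3 + \left(1 + 35 \cdot \frac{1}{34}\right) = -3 + \left(1 + \frac{35}{34}\right) = -3 + \frac{69}{34} = - \frac{33}{34}$)
$Q = - \frac{1543}{514}$ ($Q = -3 + \frac{1}{-514} = -3 - \frac{1}{514} = - \frac{1543}{514} \approx -3.0019$)
$\frac{T{\left(d{\left(4 \right)} \right)}}{400180} + \frac{Q}{356173} = - \frac{33}{34 \cdot 400180} - \frac{1543}{514 \cdot 356173} = \left(- \frac{33}{34}\right) \frac{1}{400180} - \frac{1543}{183072922} = - \frac{3}{1236920} - \frac{1543}{183072922} = - \frac{1228893163}{113223279340120}$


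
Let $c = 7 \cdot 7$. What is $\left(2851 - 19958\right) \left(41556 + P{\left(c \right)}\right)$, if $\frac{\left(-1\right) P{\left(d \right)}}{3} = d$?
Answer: $-708383763$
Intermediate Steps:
$c = 49$
$P{\left(d \right)} = - 3 d$
$\left(2851 - 19958\right) \left(41556 + P{\left(c \right)}\right) = \left(2851 - 19958\right) \left(41556 - 147\right) = - 17107 \left(41556 - 147\right) = \left(-17107\right) 41409 = -708383763$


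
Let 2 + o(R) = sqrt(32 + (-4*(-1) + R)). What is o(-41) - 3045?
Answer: -3047 + I*sqrt(5) ≈ -3047.0 + 2.2361*I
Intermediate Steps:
o(R) = -2 + sqrt(36 + R) (o(R) = -2 + sqrt(32 + (-4*(-1) + R)) = -2 + sqrt(32 + (4 + R)) = -2 + sqrt(36 + R))
o(-41) - 3045 = (-2 + sqrt(36 - 41)) - 3045 = (-2 + sqrt(-5)) - 3045 = (-2 + I*sqrt(5)) - 3045 = -3047 + I*sqrt(5)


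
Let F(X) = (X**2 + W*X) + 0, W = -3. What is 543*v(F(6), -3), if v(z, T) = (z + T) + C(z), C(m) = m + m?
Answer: 27693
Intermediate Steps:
C(m) = 2*m
F(X) = X**2 - 3*X (F(X) = (X**2 - 3*X) + 0 = X**2 - 3*X)
v(z, T) = T + 3*z (v(z, T) = (z + T) + 2*z = (T + z) + 2*z = T + 3*z)
543*v(F(6), -3) = 543*(-3 + 3*(6*(-3 + 6))) = 543*(-3 + 3*(6*3)) = 543*(-3 + 3*18) = 543*(-3 + 54) = 543*51 = 27693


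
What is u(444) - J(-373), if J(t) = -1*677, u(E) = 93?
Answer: 770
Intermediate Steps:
J(t) = -677
u(444) - J(-373) = 93 - 1*(-677) = 93 + 677 = 770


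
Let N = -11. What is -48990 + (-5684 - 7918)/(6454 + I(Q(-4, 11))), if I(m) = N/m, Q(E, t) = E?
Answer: -421773046/8609 ≈ -48992.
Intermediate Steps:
I(m) = -11/m
-48990 + (-5684 - 7918)/(6454 + I(Q(-4, 11))) = -48990 + (-5684 - 7918)/(6454 - 11/(-4)) = -48990 - 13602/(6454 - 11*(-¼)) = -48990 - 13602/(6454 + 11/4) = -48990 - 13602/25827/4 = -48990 - 13602*4/25827 = -48990 - 18136/8609 = -421773046/8609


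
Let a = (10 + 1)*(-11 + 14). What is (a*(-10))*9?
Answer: -2970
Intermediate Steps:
a = 33 (a = 11*3 = 33)
(a*(-10))*9 = (33*(-10))*9 = -330*9 = -2970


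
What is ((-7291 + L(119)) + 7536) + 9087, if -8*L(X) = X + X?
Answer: 37209/4 ≈ 9302.3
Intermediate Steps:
L(X) = -X/4 (L(X) = -(X + X)/8 = -X/4)
((-7291 + L(119)) + 7536) + 9087 = ((-7291 - ¼*119) + 7536) + 9087 = ((-7291 - 119/4) + 7536) + 9087 = (-29283/4 + 7536) + 9087 = 861/4 + 9087 = 37209/4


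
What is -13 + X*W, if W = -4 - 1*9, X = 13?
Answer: -182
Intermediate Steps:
W = -13 (W = -4 - 9 = -13)
-13 + X*W = -13 + 13*(-13) = -13 - 169 = -182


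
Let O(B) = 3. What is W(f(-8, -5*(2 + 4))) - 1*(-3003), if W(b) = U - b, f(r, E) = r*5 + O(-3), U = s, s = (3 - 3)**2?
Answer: 3040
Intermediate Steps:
s = 0 (s = 0**2 = 0)
U = 0
f(r, E) = 3 + 5*r (f(r, E) = r*5 + 3 = 5*r + 3 = 3 + 5*r)
W(b) = -b (W(b) = 0 - b = -b)
W(f(-8, -5*(2 + 4))) - 1*(-3003) = -(3 + 5*(-8)) - 1*(-3003) = -(3 - 40) + 3003 = -1*(-37) + 3003 = 37 + 3003 = 3040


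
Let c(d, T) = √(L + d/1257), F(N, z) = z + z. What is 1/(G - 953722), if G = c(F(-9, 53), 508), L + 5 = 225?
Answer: -599414277/571674582950671 - √347744022/1143349165901342 ≈ -1.0485e-6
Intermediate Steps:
F(N, z) = 2*z
L = 220 (L = -5 + 225 = 220)
c(d, T) = √(220 + d/1257)
G = √347744022/1257 (G = √(347610780 + 1257*(2*53))/1257 = √(347610780 + 1257*106)/1257 = √(347610780 + 133242)/1257 = √347744022/1257 ≈ 14.835)
1/(G - 953722) = 1/(√347744022/1257 - 953722) = 1/(-953722 + √347744022/1257)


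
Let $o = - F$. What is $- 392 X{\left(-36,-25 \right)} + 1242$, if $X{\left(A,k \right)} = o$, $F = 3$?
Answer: $2418$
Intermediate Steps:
$o = -3$ ($o = \left(-1\right) 3 = -3$)
$X{\left(A,k \right)} = -3$
$- 392 X{\left(-36,-25 \right)} + 1242 = \left(-392\right) \left(-3\right) + 1242 = 1176 + 1242 = 2418$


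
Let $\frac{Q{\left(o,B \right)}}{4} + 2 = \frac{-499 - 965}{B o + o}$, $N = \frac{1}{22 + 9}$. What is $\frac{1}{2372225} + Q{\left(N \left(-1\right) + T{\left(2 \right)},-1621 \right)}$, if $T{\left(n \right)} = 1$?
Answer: $- \frac{819461323}{192150225} \approx -4.2647$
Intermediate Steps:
$N = \frac{1}{31} \approx 0.032258$
$Q{\left(o,B \right)} = -8 - \frac{5856}{o + B o}$ ($Q{\left(o,B \right)} = -8 + 4 \frac{-499 - 965}{B o + o} = -8 + 4 \left(- \frac{1464}{o + B o}\right) = -8 - \frac{5856}{o + B o}$)
$\frac{1}{2372225} + Q{\left(N \left(-1\right) + T{\left(2 \right)},-1621 \right)} = \frac{1}{2372225} + \frac{8 \left(-732 - \left(\frac{1}{31} \left(-1\right) + 1\right) - - 1621 \left(\frac{1}{31} \left(-1\right) + 1\right)\right)}{\left(\frac{1}{31} \left(-1\right) + 1\right) \left(1 - 1621\right)} = \frac{1}{2372225} + \frac{8 \left(-732 - \left(- \frac{1}{31} + 1\right) - - 1621 \left(- \frac{1}{31} + 1\right)\right)}{\left(- \frac{1}{31} + 1\right) \left(-1620\right)} = \frac{1}{2372225} + 8 \frac{1}{\frac{30}{31}} \left(- \frac{1}{1620}\right) \left(-732 - \frac{30}{31} - \left(-1621\right) \frac{30}{31}\right) = \frac{1}{2372225} + 8 \cdot \frac{31}{30} \left(- \frac{1}{1620}\right) \left(-732 - \frac{30}{31} + \frac{48630}{31}\right) = \frac{1}{2372225} + 8 \cdot \frac{31}{30} \left(- \frac{1}{1620}\right) \frac{25908}{31} = \frac{1}{2372225} - \frac{8636}{2025} = - \frac{819461323}{192150225}$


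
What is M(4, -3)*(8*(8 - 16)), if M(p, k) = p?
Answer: -256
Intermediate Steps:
M(4, -3)*(8*(8 - 16)) = 4*(8*(8 - 16)) = 4*(8*(-8)) = 4*(-64) = -256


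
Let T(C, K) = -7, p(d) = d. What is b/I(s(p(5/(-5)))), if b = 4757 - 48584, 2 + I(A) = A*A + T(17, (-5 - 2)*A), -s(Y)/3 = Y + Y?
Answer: -14609/9 ≈ -1623.2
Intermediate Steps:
s(Y) = -6*Y (s(Y) = -3*(Y + Y) = -6*Y)
I(A) = -9 + A² (I(A) = -2 + (A*A - 7) = -2 + (A² - 7) = -2 + (-7 + A²) = -9 + A²)
b = -43827
b/I(s(p(5/(-5)))) = -43827/(-9 + (-30/(-5))²) = -43827/(-9 + (-30*(-1)/5)²) = -43827/(-9 + (-6*(-1))²) = -43827/(-9 + 6²) = -43827/(-9 + 36) = -43827/27 = -43827*1/27 = -14609/9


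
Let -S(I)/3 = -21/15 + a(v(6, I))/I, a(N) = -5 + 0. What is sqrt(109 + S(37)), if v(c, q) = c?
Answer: sqrt(3888145)/185 ≈ 10.659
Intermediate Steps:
a(N) = -5
S(I) = 21/5 + 15/I (S(I) = -3*(-21/15 - 5/I) = -3*(-21*1/15 - 5/I) = -3*(-7/5 - 5/I) = 21/5 + 15/I)
sqrt(109 + S(37)) = sqrt(109 + (21/5 + 15/37)) = sqrt(109 + 852/185) = sqrt(21017/185) = sqrt(3888145)/185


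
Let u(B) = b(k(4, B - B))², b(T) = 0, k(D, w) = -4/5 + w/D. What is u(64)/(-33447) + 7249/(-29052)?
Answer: -7249/29052 ≈ -0.24952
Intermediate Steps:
k(D, w) = -⅘ + w/D (k(D, w) = -4*⅕ + w/D = -⅘ + w/D)
u(B) = 0 (u(B) = 0² = 0)
u(64)/(-33447) + 7249/(-29052) = 0/(-33447) + 7249/(-29052) = 0*(-1/33447) + 7249*(-1/29052) = 0 - 7249/29052 = -7249/29052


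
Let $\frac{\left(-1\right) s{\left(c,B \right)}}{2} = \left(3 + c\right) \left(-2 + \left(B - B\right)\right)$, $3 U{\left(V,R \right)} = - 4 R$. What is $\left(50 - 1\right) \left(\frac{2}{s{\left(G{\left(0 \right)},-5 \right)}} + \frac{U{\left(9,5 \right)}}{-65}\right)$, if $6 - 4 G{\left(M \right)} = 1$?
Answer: $\frac{7154}{663} \approx 10.79$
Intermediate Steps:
$G{\left(M \right)} = \frac{5}{4}$ ($G{\left(M \right)} = \frac{3}{2} - \frac{1}{4} = \frac{5}{4}$)
$U{\left(V,R \right)} = - \frac{4 R}{3}$ ($U{\left(V,R \right)} = \frac{\left(-4\right) R}{3} = - \frac{4 R}{3}$)
$s{\left(c,B \right)} = 12 + 4 c$ ($s{\left(c,B \right)} = - 2 \left(3 + c\right) \left(-2 + \left(B - B\right)\right) = - 2 \left(3 + c\right) \left(-2 + 0\right) = - 2 \left(3 + c\right) \left(-2\right) = - 2 \left(-6 - 2 c\right) = 12 + 4 c$)
$\left(50 - 1\right) \left(\frac{2}{s{\left(G{\left(0 \right)},-5 \right)}} + \frac{U{\left(9,5 \right)}}{-65}\right) = \left(50 - 1\right) \left(\frac{2}{12 + 4 \cdot \frac{5}{4}} + \frac{\left(- \frac{4}{3}\right) 5}{-65}\right) = 49 \left(\frac{2}{12 + 5} - - \frac{4}{39}\right) = 49 \left(\frac{2}{17} + \frac{4}{39}\right) = 49 \cdot \frac{146}{663} = \frac{7154}{663}$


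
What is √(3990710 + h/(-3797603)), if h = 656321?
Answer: 7*√1174554556620422323/3797603 ≈ 1997.7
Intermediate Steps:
√(3990710 + h/(-3797603)) = √(3990710 + 656321/(-3797603)) = √(3990710 + 656321*(-1/3797603)) = √(3990710 - 656321/3797603) = √(15155131611809/3797603) = 7*√1174554556620422323/3797603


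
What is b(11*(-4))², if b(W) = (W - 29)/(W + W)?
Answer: 5329/7744 ≈ 0.68815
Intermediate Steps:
b(W) = (-29 + W)/(2*W) (b(W) = (-29 + W)/((2*W)) = (-29 + W)*(1/(2*W)) = (-29 + W)/(2*W))
b(11*(-4))² = ((-29 + 11*(-4))/(2*((11*(-4)))))² = ((½)*(-29 - 44)/(-44))² = ((½)*(-1/44)*(-73))² = (73/88)² = 5329/7744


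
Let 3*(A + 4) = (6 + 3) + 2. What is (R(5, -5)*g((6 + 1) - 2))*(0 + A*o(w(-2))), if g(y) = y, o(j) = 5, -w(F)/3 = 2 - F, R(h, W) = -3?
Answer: 25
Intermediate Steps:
w(F) = -6 + 3*F (w(F) = -3*(2 - F) = -6 + 3*F)
A = -⅓ (A = -4 + ((6 + 3) + 2)/3 = -4 + (9 + 2)/3 = -4 + (⅓)*11 = -4 + 11/3 = -⅓ ≈ -0.33333)
(R(5, -5)*g((6 + 1) - 2))*(0 + A*o(w(-2))) = (-3*((6 + 1) - 2))*(0 - ⅓*5) = (-3*(7 - 2))*(0 - 5/3) = -3*5*(-5/3) = -15*(-5/3) = 25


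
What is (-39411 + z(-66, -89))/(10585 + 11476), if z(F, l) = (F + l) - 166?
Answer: -39732/22061 ≈ -1.8010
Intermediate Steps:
z(F, l) = -166 + F + l
(-39411 + z(-66, -89))/(10585 + 11476) = (-39411 + (-166 - 66 - 89))/(10585 + 11476) = (-39411 - 321)/22061 = -39732*1/22061 = -39732/22061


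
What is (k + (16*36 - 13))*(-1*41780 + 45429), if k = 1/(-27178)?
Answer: 55834126237/27178 ≈ 2.0544e+6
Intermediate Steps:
k = -1/27178 ≈ -3.6794e-5
(k + (16*36 - 13))*(-1*41780 + 45429) = (-1/27178 + (16*36 - 13))*(-1*41780 + 45429) = (-1/27178 + (576 - 13))*(-41780 + 45429) = (-1/27178 + 563)*3649 = (15301213/27178)*3649 = 55834126237/27178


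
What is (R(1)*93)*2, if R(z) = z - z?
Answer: 0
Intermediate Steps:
R(z) = 0
(R(1)*93)*2 = (0*93)*2 = 0*2 = 0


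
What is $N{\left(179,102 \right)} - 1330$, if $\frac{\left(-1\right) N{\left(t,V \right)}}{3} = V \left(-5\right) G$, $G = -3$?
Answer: $-5920$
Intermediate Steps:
$N{\left(t,V \right)} = - 45 V$ ($N{\left(t,V \right)} = - 3 V \left(-5\right) \left(-3\right) = - 3 - 5 V \left(-3\right) = - 3 \cdot 15 V = - 45 V$)
$N{\left(179,102 \right)} - 1330 = \left(-45\right) 102 - 1330 = -4590 - 1330 = -5920$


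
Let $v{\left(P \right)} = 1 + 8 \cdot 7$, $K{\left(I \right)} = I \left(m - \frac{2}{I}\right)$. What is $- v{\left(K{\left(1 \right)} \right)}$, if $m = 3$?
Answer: $-57$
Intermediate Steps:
$K{\left(I \right)} = I \left(3 - \frac{2}{I}\right)$
$v{\left(P \right)} = 57$ ($v{\left(P \right)} = 1 + 56 = 57$)
$- v{\left(K{\left(1 \right)} \right)} = \left(-1\right) 57 = -57$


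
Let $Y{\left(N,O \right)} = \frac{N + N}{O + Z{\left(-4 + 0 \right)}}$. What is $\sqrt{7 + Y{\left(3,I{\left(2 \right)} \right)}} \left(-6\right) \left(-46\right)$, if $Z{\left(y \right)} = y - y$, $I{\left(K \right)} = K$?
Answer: $276 \sqrt{10} \approx 872.79$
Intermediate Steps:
$Z{\left(y \right)} = 0$
$Y{\left(N,O \right)} = \frac{2 N}{O}$ ($Y{\left(N,O \right)} = \frac{N + N}{O + 0} = \frac{2 N}{O}$)
$\sqrt{7 + Y{\left(3,I{\left(2 \right)} \right)}} \left(-6\right) \left(-46\right) = \sqrt{7 + 2 \cdot 3 \cdot \frac{1}{2}} \left(-6\right) \left(-46\right) = \sqrt{7 + 3} \left(-6\right) \left(-46\right) = \sqrt{10} \left(-6\right) \left(-46\right) = - 6 \sqrt{10} \left(-46\right) = 276 \sqrt{10}$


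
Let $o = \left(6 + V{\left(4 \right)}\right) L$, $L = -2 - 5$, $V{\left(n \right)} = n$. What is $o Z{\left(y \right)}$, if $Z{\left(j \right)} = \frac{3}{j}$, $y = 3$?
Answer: $-70$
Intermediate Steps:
$L = -7$ ($L = -2 - 5 = -7$)
$o = -70$ ($o = \left(6 + 4\right) \left(-7\right) = 10 \left(-7\right) = -70$)
$o Z{\left(y \right)} = - 70 \cdot \frac{3}{3} = - 70 \cdot 3 \cdot \frac{1}{3} = \left(-70\right) 1 = -70$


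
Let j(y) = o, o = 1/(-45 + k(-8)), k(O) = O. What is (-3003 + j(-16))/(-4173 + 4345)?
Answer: -39790/2279 ≈ -17.459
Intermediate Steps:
o = -1/53 (o = 1/(-45 - 8) = 1/(-53) = -1/53 ≈ -0.018868)
j(y) = -1/53
(-3003 + j(-16))/(-4173 + 4345) = (-3003 - 1/53)/(-4173 + 4345) = -159160/53/172 = -159160/53*1/172 = -39790/2279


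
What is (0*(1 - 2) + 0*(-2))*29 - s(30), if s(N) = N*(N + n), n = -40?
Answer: 300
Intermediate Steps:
s(N) = N*(-40 + N) (s(N) = N*(N - 40) = N*(-40 + N))
(0*(1 - 2) + 0*(-2))*29 - s(30) = (0*(1 - 2) + 0*(-2))*29 - 30*(-40 + 30) = (0*(-1) + 0)*29 - 30*(-10) = (0 + 0)*29 - 1*(-300) = 0*29 + 300 = 0 + 300 = 300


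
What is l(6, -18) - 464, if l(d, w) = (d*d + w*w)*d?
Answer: 1696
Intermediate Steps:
l(d, w) = d*(d**2 + w**2) (l(d, w) = (d**2 + w**2)*d = d*(d**2 + w**2))
l(6, -18) - 464 = 6*(6**2 + (-18)**2) - 464 = 6*(36 + 324) - 464 = 6*360 - 464 = 2160 - 464 = 1696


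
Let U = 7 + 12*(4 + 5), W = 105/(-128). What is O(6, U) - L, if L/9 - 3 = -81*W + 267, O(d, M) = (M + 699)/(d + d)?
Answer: -1136707/384 ≈ -2960.2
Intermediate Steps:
W = -105/128 (W = 105*(-1/128) = -105/128 ≈ -0.82031)
U = 115 (U = 7 + 12*9 = 7 + 108 = 115)
O(d, M) = (699 + M)/(2*d) (O(d, M) = (699 + M)/((2*d)) = (699 + M)*(1/(2*d)) = (699 + M)/(2*d))
L = 387585/128 (L = 27 + 9*(-81*(-105/128) + 267) = 27 + 9*(8505/128 + 267) = 27 + 9*(42681/128) = 27 + 384129/128 = 387585/128 ≈ 3028.0)
O(6, U) - L = (½)*(699 + 115)/6 - 1*387585/128 = (½)*(⅙)*814 - 387585/128 = 407/6 - 387585/128 = -1136707/384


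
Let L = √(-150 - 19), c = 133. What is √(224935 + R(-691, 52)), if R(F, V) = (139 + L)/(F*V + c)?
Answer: √(288269583302874 - 465387*I)/35799 ≈ 474.27 - 3.8284e-7*I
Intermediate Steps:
L = 13*I (L = √(-169) = 13*I ≈ 13.0*I)
R(F, V) = (139 + 13*I)/(133 + F*V) (R(F, V) = (139 + 13*I)/(F*V + 133) = (139 + 13*I)/(133 + F*V))
√(224935 + R(-691, 52)) = √(224935 + (139 + 13*I)/(133 - 691*52)) = √(224935 + (139 + 13*I)/(133 - 35932)) = √(224935 + (139 + 13*I)/(-35799)) = √(224935 - (139 + 13*I)/35799) = √(224935 + (-139/35799 - 13*I/35799)) = √(8052447926/35799 - 13*I/35799)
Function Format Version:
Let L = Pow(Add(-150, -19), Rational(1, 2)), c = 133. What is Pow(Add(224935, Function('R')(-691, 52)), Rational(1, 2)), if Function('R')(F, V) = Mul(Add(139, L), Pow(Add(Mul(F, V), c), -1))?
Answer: Mul(Rational(1, 35799), Pow(Add(288269583302874, Mul(-465387, I)), Rational(1, 2))) ≈ Add(474.27, Mul(-3.8284e-7, I))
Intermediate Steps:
L = Mul(13, I) (L = Pow(-169, Rational(1, 2)) = Mul(13, I) ≈ Mul(13.000, I))
Function('R')(F, V) = Mul(Pow(Add(133, Mul(F, V)), -1), Add(139, Mul(13, I))) (Function('R')(F, V) = Mul(Add(139, Mul(13, I)), Pow(Add(Mul(F, V), 133), -1)) = Mul(Add(139, Mul(13, I)), Pow(Add(133, Mul(F, V)), -1)) = Mul(Pow(Add(133, Mul(F, V)), -1), Add(139, Mul(13, I))))
Pow(Add(224935, Function('R')(-691, 52)), Rational(1, 2)) = Pow(Add(224935, Mul(Pow(Add(133, Mul(-691, 52)), -1), Add(139, Mul(13, I)))), Rational(1, 2)) = Pow(Add(224935, Mul(Pow(Add(133, -35932), -1), Add(139, Mul(13, I)))), Rational(1, 2)) = Pow(Add(224935, Mul(Pow(-35799, -1), Add(139, Mul(13, I)))), Rational(1, 2)) = Pow(Add(224935, Mul(Rational(-1, 35799), Add(139, Mul(13, I)))), Rational(1, 2)) = Pow(Add(224935, Add(Rational(-139, 35799), Mul(Rational(-13, 35799), I))), Rational(1, 2)) = Pow(Add(Rational(8052447926, 35799), Mul(Rational(-13, 35799), I)), Rational(1, 2))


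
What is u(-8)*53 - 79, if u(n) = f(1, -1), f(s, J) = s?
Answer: -26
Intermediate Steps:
u(n) = 1
u(-8)*53 - 79 = 1*53 - 79 = 53 - 79 = -26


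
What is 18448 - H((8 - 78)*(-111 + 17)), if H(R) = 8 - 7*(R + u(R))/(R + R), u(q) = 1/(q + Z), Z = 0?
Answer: 228153472401/12370400 ≈ 18444.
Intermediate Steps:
u(q) = 1/q (u(q) = 1/(q + 0) = 1/q)
H(R) = 8 - 7*(R + 1/R)/(2*R) (H(R) = 8 - 7*(R + 1/R)/(R + R) = 8 - 7*(R + 1/R)/(2*R))
18448 - H((8 - 78)*(-111 + 17)) = 18448 - (9/2 - 7*1/((-111 + 17)²*(8 - 78)²)/2) = 18448 - (9/2 - 7/(2*(-70*(-94))²)) = 18448 - (9/2 - 7/2/6580²) = 18448 - (9/2 - 7/2*1/43296400) = 18448 - (9/2 - 1/12370400) = 18448 - 1*55666799/12370400 = 18448 - 55666799/12370400 = 228153472401/12370400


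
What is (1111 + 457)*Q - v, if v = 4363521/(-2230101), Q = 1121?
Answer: 35314552559/20091 ≈ 1.7577e+6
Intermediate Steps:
v = -39311/20091 (v = 4363521*(-1/2230101) = -39311/20091 ≈ -1.9566)
(1111 + 457)*Q - v = (1111 + 457)*1121 - 1*(-39311/20091) = 1568*1121 + 39311/20091 = 1757728 + 39311/20091 = 35314552559/20091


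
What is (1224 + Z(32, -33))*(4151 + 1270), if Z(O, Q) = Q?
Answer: 6456411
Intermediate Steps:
(1224 + Z(32, -33))*(4151 + 1270) = (1224 - 33)*(4151 + 1270) = 1191*5421 = 6456411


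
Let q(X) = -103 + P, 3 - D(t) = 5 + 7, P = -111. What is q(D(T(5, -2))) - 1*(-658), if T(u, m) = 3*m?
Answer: 444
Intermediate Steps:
D(t) = -9 (D(t) = 3 - (5 + 7) = 3 - 1*12 = 3 - 12 = -9)
q(X) = -214 (q(X) = -103 - 111 = -214)
q(D(T(5, -2))) - 1*(-658) = -214 - 1*(-658) = -214 + 658 = 444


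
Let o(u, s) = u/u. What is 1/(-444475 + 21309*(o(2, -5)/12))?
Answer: -4/1770797 ≈ -2.2589e-6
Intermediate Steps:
o(u, s) = 1
1/(-444475 + 21309*(o(2, -5)/12)) = 1/(-444475 + 21309*(1/12)) = 1/(-444475 + 7103/4) = 1/(-1770797/4) = -4/1770797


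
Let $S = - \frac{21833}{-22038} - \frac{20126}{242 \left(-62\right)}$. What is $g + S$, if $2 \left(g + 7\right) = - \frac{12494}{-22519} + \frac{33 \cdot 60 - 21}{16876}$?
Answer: $- \frac{136104960820586899}{31415057612102472} \approx -4.3325$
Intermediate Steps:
$S = \frac{96389890}{41332269}$ ($S = \left(-21833\right) \left(- \frac{1}{22038}\right) - \frac{20126}{-15004} = \frac{21833}{22038} - - \frac{10063}{7502} = \frac{21833}{22038} + \frac{10063}{7502} = \frac{96389890}{41332269} \approx 2.3321$)
$g = - \frac{5065465551}{760061288}$ ($g = -7 + \frac{- \frac{12494}{-22519} + \frac{33 \cdot 60 - 21}{16876}}{2} = -7 + \frac{\left(-12494\right) \left(- \frac{1}{22519}\right) + \left(1980 - 21\right) \frac{1}{16876}}{2} = -7 + \frac{\frac{12494}{22519} + 1959 \cdot \frac{1}{16876}}{2} = -7 + \frac{\frac{12494}{22519} + \frac{1959}{16876}}{2} = -7 + \frac{1}{2} \cdot \frac{254963465}{380030644} = -7 + \frac{254963465}{760061288} = - \frac{5065465551}{760061288} \approx -6.6646$)
$g + S = - \frac{5065465551}{760061288} + \frac{96389890}{41332269} = - \frac{136104960820586899}{31415057612102472}$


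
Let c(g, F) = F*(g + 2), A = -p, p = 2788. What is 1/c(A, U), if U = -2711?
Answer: 1/7552846 ≈ 1.3240e-7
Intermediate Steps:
A = -2788 (A = -1*2788 = -2788)
c(g, F) = F*(2 + g)
1/c(A, U) = 1/(-2711*(2 - 2788)) = 1/(-2711*(-2786)) = 1/7552846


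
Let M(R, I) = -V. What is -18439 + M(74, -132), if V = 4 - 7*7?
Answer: -18394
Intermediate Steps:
V = -45 (V = 4 - 49 = -45)
M(R, I) = 45 (M(R, I) = -1*(-45) = 45)
-18439 + M(74, -132) = -18439 + 45 = -18394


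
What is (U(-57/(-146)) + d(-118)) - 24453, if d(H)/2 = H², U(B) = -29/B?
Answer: 189281/57 ≈ 3320.7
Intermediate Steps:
d(H) = 2*H²
(U(-57/(-146)) + d(-118)) - 24453 = (-29/((-57/(-146))) + 2*(-118)²) - 24453 = (-29/((-57*(-1/146))) + 2*13924) - 24453 = (-29/57/146 + 27848) - 24453 = (-29*146/57 + 27848) - 24453 = (-4234/57 + 27848) - 24453 = 1583102/57 - 24453 = 189281/57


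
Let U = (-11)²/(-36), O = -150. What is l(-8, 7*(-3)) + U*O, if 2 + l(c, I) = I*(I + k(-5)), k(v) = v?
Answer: 6289/6 ≈ 1048.2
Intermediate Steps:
U = -121/36 (U = 121*(-1/36) = -121/36 ≈ -3.3611)
l(c, I) = -2 + I*(-5 + I) (l(c, I) = -2 + I*(I - 5) = -2 + I*(-5 + I))
l(-8, 7*(-3)) + U*O = (-2 + (7*(-3))² - 35*(-3)) - 121/36*(-150) = (-2 + (-21)² - 5*(-21)) + 3025/6 = (-2 + 441 + 105) + 3025/6 = 544 + 3025/6 = 6289/6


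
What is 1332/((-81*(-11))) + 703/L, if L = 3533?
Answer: 592481/349767 ≈ 1.6939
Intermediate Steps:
1332/((-81*(-11))) + 703/L = 1332/((-81*(-11))) + 703/3533 = 1332/891 + 703*(1/3533) = 1332*(1/891) + 703/3533 = 148/99 + 703/3533 = 592481/349767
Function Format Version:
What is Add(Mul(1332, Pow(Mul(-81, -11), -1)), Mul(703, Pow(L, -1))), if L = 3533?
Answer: Rational(592481, 349767) ≈ 1.6939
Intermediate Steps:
Add(Mul(1332, Pow(Mul(-81, -11), -1)), Mul(703, Pow(L, -1))) = Add(Mul(1332, Pow(Mul(-81, -11), -1)), Mul(703, Pow(3533, -1))) = Add(Mul(1332, Pow(891, -1)), Mul(703, Rational(1, 3533))) = Add(Mul(1332, Rational(1, 891)), Rational(703, 3533)) = Add(Rational(148, 99), Rational(703, 3533)) = Rational(592481, 349767)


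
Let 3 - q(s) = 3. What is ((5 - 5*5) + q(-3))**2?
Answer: 400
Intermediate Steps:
q(s) = 0 (q(s) = 3 - 1*3 = 3 - 3 = 0)
((5 - 5*5) + q(-3))**2 = ((5 - 5*5) + 0)**2 = ((5 - 25) + 0)**2 = (-20 + 0)**2 = (-20)**2 = 400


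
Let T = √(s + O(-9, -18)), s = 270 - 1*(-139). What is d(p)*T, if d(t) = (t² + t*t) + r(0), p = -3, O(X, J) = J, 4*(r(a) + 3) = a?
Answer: 15*√391 ≈ 296.61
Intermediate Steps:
r(a) = -3 + a/4
s = 409 (s = 270 + 139 = 409)
d(t) = -3 + 2*t² (d(t) = (t² + t*t) + (-3 + (¼)*0) = (t² + t²) + (-3 + 0) = 2*t² - 3 = -3 + 2*t²)
T = √391 (T = √(409 - 18) = √391 ≈ 19.774)
d(p)*T = (-3 + 2*(-3)²)*√391 = (-3 + 2*9)*√391 = (-3 + 18)*√391 = 15*√391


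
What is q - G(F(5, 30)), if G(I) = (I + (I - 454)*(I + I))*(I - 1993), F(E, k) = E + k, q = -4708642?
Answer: -62068252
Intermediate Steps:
G(I) = (-1993 + I)*(I + 2*I*(-454 + I)) (G(I) = (I + (-454 + I)*(2*I))*(-1993 + I) = (I + 2*I*(-454 + I))*(-1993 + I) = (-1993 + I)*(I + 2*I*(-454 + I)))
q - G(F(5, 30)) = -4708642 - (5 + 30)*(1807651 - 4893*(5 + 30) + 2*(5 + 30)**2) = -4708642 - 35*(1807651 - 4893*35 + 2*35**2) = -4708642 - 35*(1807651 - 171255 + 2*1225) = -4708642 - 35*(1807651 - 171255 + 2450) = -4708642 - 35*1638846 = -4708642 - 1*57359610 = -4708642 - 57359610 = -62068252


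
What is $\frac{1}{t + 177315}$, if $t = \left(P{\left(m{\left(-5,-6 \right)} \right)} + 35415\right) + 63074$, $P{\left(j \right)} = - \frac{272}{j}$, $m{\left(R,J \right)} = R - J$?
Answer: $\frac{1}{275532} \approx 3.6293 \cdot 10^{-6}$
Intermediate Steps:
$t = 98217$ ($t = \left(- \frac{272}{-5 - -6} + 35415\right) + 63074 = \left(- \frac{272}{-5 + 6} + 35415\right) + 63074 = \left(- \frac{272}{1} + 35415\right) + 63074 = \left(\left(-272\right) 1 + 35415\right) + 63074 = \left(-272 + 35415\right) + 63074 = 35143 + 63074 = 98217$)
$\frac{1}{t + 177315} = \frac{1}{98217 + 177315} = \frac{1}{275532}$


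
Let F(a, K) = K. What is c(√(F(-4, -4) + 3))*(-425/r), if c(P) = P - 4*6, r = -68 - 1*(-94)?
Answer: 5100/13 - 425*I/26 ≈ 392.31 - 16.346*I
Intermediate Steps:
r = 26 (r = -68 + 94 = 26)
c(P) = -24 + P (c(P) = P - 24 = -24 + P)
c(√(F(-4, -4) + 3))*(-425/r) = (-24 + √(-4 + 3))*(-425/26) = (-24 + √(-1))*(-425*1/26) = (-24 + I)*(-425/26) = 5100/13 - 425*I/26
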